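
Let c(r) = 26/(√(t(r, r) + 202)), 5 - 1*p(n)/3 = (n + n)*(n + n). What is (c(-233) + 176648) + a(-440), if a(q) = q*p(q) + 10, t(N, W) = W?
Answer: 1022378058 - 26*I*√31/31 ≈ 1.0224e+9 - 4.6697*I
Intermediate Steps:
p(n) = 15 - 12*n² (p(n) = 15 - 3*(n + n)*(n + n) = 15 - 3*2*n*2*n = 15 - 12*n²)
a(q) = 10 + q*(15 - 12*q²) (a(q) = q*(15 - 12*q²) + 10 = 10 + q*(15 - 12*q²))
c(r) = 26/√(202 + r) (c(r) = 26/(√(r + 202)) = 26/(√(202 + r)) = 26/√(202 + r))
(c(-233) + 176648) + a(-440) = (26/√(202 - 233) + 176648) + (10 - 12*(-440)³ + 15*(-440)) = (26/√(-31) + 176648) + (10 - 12*(-85184000) - 6600) = (26*(-I*√31/31) + 176648) + (10 + 1022208000 - 6600) = (-26*I*√31/31 + 176648) + 1022201410 = (176648 - 26*I*√31/31) + 1022201410 = 1022378058 - 26*I*√31/31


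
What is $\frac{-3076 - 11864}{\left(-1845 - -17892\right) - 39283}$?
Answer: $\frac{3735}{5809} \approx 0.64297$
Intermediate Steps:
$\frac{-3076 - 11864}{\left(-1845 - -17892\right) - 39283} = - \frac{14940}{\left(-1845 + 17892\right) - 39283} = - \frac{14940}{16047 - 39283} = - \frac{14940}{-23236} = \left(-14940\right) \left(- \frac{1}{23236}\right) = \frac{3735}{5809}$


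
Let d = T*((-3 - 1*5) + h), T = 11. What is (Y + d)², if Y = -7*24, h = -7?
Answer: 110889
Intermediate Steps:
Y = -168
d = -165 (d = 11*((-3 - 1*5) - 7) = 11*((-3 - 5) - 7) = 11*(-8 - 7) = 11*(-15) = -165)
(Y + d)² = (-168 - 165)² = (-333)² = 110889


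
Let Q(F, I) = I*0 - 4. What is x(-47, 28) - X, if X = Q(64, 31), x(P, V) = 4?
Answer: 8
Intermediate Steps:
Q(F, I) = -4 (Q(F, I) = 0 - 4 = -4)
X = -4
x(-47, 28) - X = 4 - 1*(-4) = 4 + 4 = 8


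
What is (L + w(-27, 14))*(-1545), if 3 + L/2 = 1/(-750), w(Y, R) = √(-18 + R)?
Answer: 231853/25 - 3090*I ≈ 9274.1 - 3090.0*I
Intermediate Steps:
L = -2251/375 (L = -6 + 2/(-750) = -6 + 2*(-1/750) = -6 - 1/375 = -2251/375 ≈ -6.0027)
(L + w(-27, 14))*(-1545) = (-2251/375 + √(-18 + 14))*(-1545) = (-2251/375 + √(-4))*(-1545) = (-2251/375 + 2*I)*(-1545) = 231853/25 - 3090*I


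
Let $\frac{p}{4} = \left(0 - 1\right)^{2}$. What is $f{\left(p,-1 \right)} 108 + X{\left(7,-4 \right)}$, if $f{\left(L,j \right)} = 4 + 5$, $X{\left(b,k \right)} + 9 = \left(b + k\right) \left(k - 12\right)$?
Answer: $915$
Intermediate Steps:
$X{\left(b,k \right)} = -9 + \left(-12 + k\right) \left(b + k\right)$ ($X{\left(b,k \right)} = -9 + \left(b + k\right) \left(k - 12\right) = -9 + \left(b + k\right) \left(-12 + k\right) = -9 + \left(-12 + k\right) \left(b + k\right)$)
$p = 4$ ($p = 4 \left(0 - 1\right)^{2} = 4 \left(-1\right)^{2} = 4 \cdot 1 = 4$)
$f{\left(L,j \right)} = 9$
$f{\left(p,-1 \right)} 108 + X{\left(7,-4 \right)} = 9 \cdot 108 - \left(73 - 16\right) = 972 - 57 = 915$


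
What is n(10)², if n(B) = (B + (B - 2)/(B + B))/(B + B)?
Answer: 169/625 ≈ 0.27040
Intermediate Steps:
n(B) = (B + (-2 + B)/(2*B))/(2*B) (n(B) = (B + (-2 + B)/((2*B)))/((2*B)) = (B + (-2 + B)*(1/(2*B)))*(1/(2*B)) = (B + (-2 + B)/(2*B))*(1/(2*B)) = (B + (-2 + B)/(2*B))/(2*B))
n(10)² = ((¼)*(-2 + 10 + 2*10²)/10²)² = ((¼)*(1/100)*(-2 + 10 + 2*100))² = ((¼)*(1/100)*(-2 + 10 + 200))² = ((¼)*(1/100)*208)² = (13/25)² = 169/625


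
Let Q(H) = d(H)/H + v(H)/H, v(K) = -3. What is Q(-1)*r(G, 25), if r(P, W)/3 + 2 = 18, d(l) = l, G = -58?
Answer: 192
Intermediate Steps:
r(P, W) = 48 (r(P, W) = -6 + 3*18 = -6 + 54 = 48)
Q(H) = 1 - 3/H (Q(H) = H/H - 3/H = 1 - 3/H)
Q(-1)*r(G, 25) = ((-3 - 1)/(-1))*48 = -1*(-4)*48 = 4*48 = 192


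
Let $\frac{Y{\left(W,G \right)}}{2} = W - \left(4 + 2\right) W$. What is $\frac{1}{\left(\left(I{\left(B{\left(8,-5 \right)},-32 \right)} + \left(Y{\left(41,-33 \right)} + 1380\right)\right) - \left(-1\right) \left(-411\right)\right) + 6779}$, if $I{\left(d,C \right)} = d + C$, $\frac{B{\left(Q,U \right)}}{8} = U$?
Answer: $\frac{1}{7266} \approx 0.00013763$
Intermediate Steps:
$B{\left(Q,U \right)} = 8 U$
$Y{\left(W,G \right)} = - 10 W$ ($Y{\left(W,G \right)} = 2 \left(W - \left(4 + 2\right) W\right) = 2 \left(W - 6 W\right) = 2 \left(- 5 W\right) = - 10 W$)
$I{\left(d,C \right)} = C + d$
$\frac{1}{\left(\left(I{\left(B{\left(8,-5 \right)},-32 \right)} + \left(Y{\left(41,-33 \right)} + 1380\right)\right) - \left(-1\right) \left(-411\right)\right) + 6779} = \frac{1}{\left(\left(\left(-32 + 8 \left(-5\right)\right) + \left(\left(-10\right) 41 + 1380\right)\right) - \left(-1\right) \left(-411\right)\right) + 6779} = \frac{1}{\left(\left(\left(-32 - 40\right) + \left(-410 + 1380\right)\right) - 411\right) + 6779} = \frac{1}{\left(\left(-72 + 970\right) - 411\right) + 6779} = \frac{1}{\left(898 - 411\right) + 6779} = \frac{1}{487 + 6779} = \frac{1}{7266}$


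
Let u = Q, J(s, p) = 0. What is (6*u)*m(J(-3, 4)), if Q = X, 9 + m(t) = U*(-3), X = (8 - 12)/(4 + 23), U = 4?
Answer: 56/3 ≈ 18.667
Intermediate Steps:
X = -4/27 ≈ -0.14815
m(t) = -21 (m(t) = -9 + 4*(-3) = -9 - 12 = -21)
Q = -4/27 ≈ -0.14815
u = -4/27 ≈ -0.14815
(6*u)*m(J(-3, 4)) = (6*(-4/27))*(-21) = -8/9*(-21) = 56/3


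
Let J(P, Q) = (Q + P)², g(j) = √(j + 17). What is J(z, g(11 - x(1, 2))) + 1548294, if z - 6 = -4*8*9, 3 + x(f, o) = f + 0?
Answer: 1627848 - 564*√30 ≈ 1.6248e+6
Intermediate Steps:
x(f, o) = -3 + f (x(f, o) = -3 + (f + 0) = -3 + f)
z = -282 (z = 6 - 4*8*9 = 6 - 32*9 = 6 - 288 = -282)
g(j) = √(17 + j)
J(P, Q) = (P + Q)²
J(z, g(11 - x(1, 2))) + 1548294 = (-282 + √(17 + (11 - (-3 + 1))))² + 1548294 = (-282 + √(17 + (11 - 1*(-2))))² + 1548294 = (-282 + √(17 + (11 + 2)))² + 1548294 = (-282 + √(17 + 13))² + 1548294 = (-282 + √30)² + 1548294 = 1548294 + (-282 + √30)²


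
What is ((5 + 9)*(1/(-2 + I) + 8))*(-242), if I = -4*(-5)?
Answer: -245630/9 ≈ -27292.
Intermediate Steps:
I = 20
((5 + 9)*(1/(-2 + I) + 8))*(-242) = ((5 + 9)*(1/(-2 + 20) + 8))*(-242) = (14*(1/18 + 8))*(-242) = (14*(145/18))*(-242) = (1015/9)*(-242) = -245630/9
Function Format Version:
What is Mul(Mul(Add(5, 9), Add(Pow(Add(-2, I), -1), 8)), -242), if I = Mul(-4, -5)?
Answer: Rational(-245630, 9) ≈ -27292.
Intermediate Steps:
I = 20
Mul(Mul(Add(5, 9), Add(Pow(Add(-2, I), -1), 8)), -242) = Mul(Mul(Add(5, 9), Add(Pow(Add(-2, 20), -1), 8)), -242) = Mul(Mul(14, Add(Pow(18, -1), 8)), -242) = Mul(Mul(14, Add(Rational(1, 18), 8)), -242) = Mul(Mul(14, Rational(145, 18)), -242) = Mul(Rational(1015, 9), -242) = Rational(-245630, 9)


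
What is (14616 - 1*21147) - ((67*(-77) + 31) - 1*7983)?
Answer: 6580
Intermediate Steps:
(14616 - 1*21147) - ((67*(-77) + 31) - 1*7983) = (14616 - 21147) - ((-5159 + 31) - 7983) = -6531 - (-5128 - 7983) = -6531 - 1*(-13111) = -6531 + 13111 = 6580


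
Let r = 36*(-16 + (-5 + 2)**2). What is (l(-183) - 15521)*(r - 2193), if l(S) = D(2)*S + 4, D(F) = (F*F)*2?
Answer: 41518545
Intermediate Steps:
D(F) = 2*F**2 (D(F) = F**2*2 = 2*F**2)
l(S) = 4 + 8*S (l(S) = (2*2**2)*S + 4 = (2*4)*S + 4 = 8*S + 4 = 4 + 8*S)
r = -252 (r = 36*(-16 + (-3)**2) = 36*(-16 + 9) = 36*(-7) = -252)
(l(-183) - 15521)*(r - 2193) = ((4 + 8*(-183)) - 15521)*(-252 - 2193) = ((4 - 1464) - 15521)*(-2445) = (-1460 - 15521)*(-2445) = -16981*(-2445) = 41518545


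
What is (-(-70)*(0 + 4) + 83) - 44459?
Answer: -44096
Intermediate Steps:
(-(-70)*(0 + 4) + 83) - 44459 = (-(-70)*4 + 83) - 44459 = (-14*(-20) + 83) - 44459 = (280 + 83) - 44459 = 363 - 44459 = -44096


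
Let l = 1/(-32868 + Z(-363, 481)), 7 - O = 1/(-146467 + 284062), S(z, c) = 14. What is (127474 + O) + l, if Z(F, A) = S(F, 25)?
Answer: 576283741028081/4520546130 ≈ 1.2748e+5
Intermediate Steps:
O = 963164/137595 (O = 7 - 1/(-146467 + 284062) = 7 - 1/137595 = 963164/137595 ≈ 7.0000)
Z(F, A) = 14
l = -1/32854 (l = 1/(-32868 + 14) = 1/(-32854) = -1/32854 ≈ -3.0438e-5)
(127474 + O) + l = (127474 + 963164/137595) - 1/32854 = 17540748194/137595 - 1/32854 = 576283741028081/4520546130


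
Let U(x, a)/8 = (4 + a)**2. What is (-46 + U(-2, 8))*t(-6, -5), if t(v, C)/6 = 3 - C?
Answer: 53088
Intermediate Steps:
t(v, C) = 18 - 6*C (t(v, C) = 6*(3 - C) = 18 - 6*C)
U(x, a) = 8*(4 + a)**2
(-46 + U(-2, 8))*t(-6, -5) = (-46 + 8*(4 + 8)**2)*(18 - 6*(-5)) = (-46 + 8*12**2)*(18 + 30) = (-46 + 8*144)*48 = (-46 + 1152)*48 = 1106*48 = 53088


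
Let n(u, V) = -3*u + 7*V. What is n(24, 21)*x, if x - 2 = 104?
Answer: 7950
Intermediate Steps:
x = 106 (x = 2 + 104 = 106)
n(24, 21)*x = (-3*24 + 7*21)*106 = (-72 + 147)*106 = 75*106 = 7950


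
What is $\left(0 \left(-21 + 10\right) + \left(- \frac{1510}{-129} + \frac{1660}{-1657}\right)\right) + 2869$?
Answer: $\frac{615545287}{213753} \approx 2879.7$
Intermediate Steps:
$\left(0 \left(-21 + 10\right) + \left(- \frac{1510}{-129} + \frac{1660}{-1657}\right)\right) + 2869 = \left(0 \left(-11\right) + \left(\left(-1510\right) \left(- \frac{1}{129}\right) + 1660 \left(- \frac{1}{1657}\right)\right)\right) + 2869 = \left(0 + \left(\frac{1510}{129} - \frac{1660}{1657}\right)\right) + 2869 = \left(0 + \frac{2287930}{213753}\right) + 2869 = \frac{2287930}{213753} + 2869 = \frac{615545287}{213753}$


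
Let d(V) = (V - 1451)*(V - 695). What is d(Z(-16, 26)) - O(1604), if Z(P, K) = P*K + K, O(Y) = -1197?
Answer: 1998682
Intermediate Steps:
Z(P, K) = K + K*P (Z(P, K) = K*P + K = K + K*P)
d(V) = (-1451 + V)*(-695 + V)
d(Z(-16, 26)) - O(1604) = (1008445 + (26*(1 - 16))**2 - 55796*(1 - 16)) - 1*(-1197) = (1008445 + (26*(-15))**2 - 55796*(-15)) + 1197 = (1008445 + (-390)**2 - 2146*(-390)) + 1197 = (1008445 + 152100 + 836940) + 1197 = 1997485 + 1197 = 1998682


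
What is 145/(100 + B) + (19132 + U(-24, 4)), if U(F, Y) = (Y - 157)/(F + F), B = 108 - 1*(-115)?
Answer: 98892969/5168 ≈ 19136.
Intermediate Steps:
B = 223 (B = 108 + 115 = 223)
U(F, Y) = (-157 + Y)/(2*F) (U(F, Y) = (-157 + Y)/((2*F)) = (-157 + Y)*(1/(2*F)) = (-157 + Y)/(2*F))
145/(100 + B) + (19132 + U(-24, 4)) = 145/(100 + 223) + (19132 + (1/2)*(-157 + 4)/(-24)) = 145/323 + (19132 + (1/2)*(-1/24)*(-153)) = 145*(1/323) + (19132 + 51/16) = 145/323 + 306163/16 = 98892969/5168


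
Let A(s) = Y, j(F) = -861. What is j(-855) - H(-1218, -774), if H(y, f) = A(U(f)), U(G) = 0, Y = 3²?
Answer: -870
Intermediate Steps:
Y = 9
A(s) = 9
H(y, f) = 9
j(-855) - H(-1218, -774) = -861 - 1*9 = -861 - 9 = -870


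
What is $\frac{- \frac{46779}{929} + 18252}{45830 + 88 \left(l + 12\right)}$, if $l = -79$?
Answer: $\frac{16909329}{37098686} \approx 0.45579$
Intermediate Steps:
$\frac{- \frac{46779}{929} + 18252}{45830 + 88 \left(l + 12\right)} = \frac{- \frac{46779}{929} + 18252}{45830 + 88 \left(-79 + 12\right)} = \frac{\left(-46779\right) \frac{1}{929} + 18252}{45830 + 88 \left(-67\right)} = \frac{- \frac{46779}{929} + 18252}{45830 - 5896} = \frac{16909329}{929 \cdot 39934} = \frac{16909329}{929} \cdot \frac{1}{39934} = \frac{16909329}{37098686}$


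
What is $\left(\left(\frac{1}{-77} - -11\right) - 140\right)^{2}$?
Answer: $\frac{98684356}{5929} \approx 16644.0$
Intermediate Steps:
$\left(\left(\frac{1}{-77} - -11\right) - 140\right)^{2} = \left(\left(- \frac{1}{77} + 11\right) - 140\right)^{2} = \left(\frac{846}{77} - 140\right)^{2} = \left(- \frac{9934}{77}\right)^{2} = \frac{98684356}{5929}$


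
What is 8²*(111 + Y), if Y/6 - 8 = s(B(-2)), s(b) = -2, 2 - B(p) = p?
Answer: 9408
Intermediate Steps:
B(p) = 2 - p
Y = 36 (Y = 48 + 6*(-2) = 48 - 12 = 36)
8²*(111 + Y) = 8²*(111 + 36) = 64*147 = 9408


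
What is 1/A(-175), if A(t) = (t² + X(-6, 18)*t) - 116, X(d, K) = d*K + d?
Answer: 1/50459 ≈ 1.9818e-5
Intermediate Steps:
X(d, K) = d + K*d (X(d, K) = K*d + d = d + K*d)
A(t) = -116 + t² - 114*t (A(t) = (t² + (-6*(1 + 18))*t) - 116 = (t² + (-6*19)*t) - 116 = (t² - 114*t) - 116 = -116 + t² - 114*t)
1/A(-175) = 1/(-116 + (-175)² - 114*(-175)) = 1/(-116 + 30625 + 19950) = 1/50459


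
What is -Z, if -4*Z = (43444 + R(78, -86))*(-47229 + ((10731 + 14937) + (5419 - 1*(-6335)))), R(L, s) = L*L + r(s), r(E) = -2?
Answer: -242850741/2 ≈ -1.2143e+8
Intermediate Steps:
R(L, s) = -2 + L² (R(L, s) = L*L - 2 = L² - 2 = -2 + L²)
Z = 242850741/2 (Z = -(43444 + (-2 + 78²))*(-47229 + ((10731 + 14937) + (5419 - 1*(-6335))))/4 = -(43444 + (-2 + 6084))*(-47229 + (25668 + (5419 + 6335)))/4 = -(43444 + 6082)*(-47229 + (25668 + 11754))/4 = -24763*(-47229 + 37422)/2 = -24763*(-9807)/2 = -¼*(-485701482) = 242850741/2 ≈ 1.2143e+8)
-Z = -1*242850741/2 = -242850741/2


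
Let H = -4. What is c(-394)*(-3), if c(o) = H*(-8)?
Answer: -96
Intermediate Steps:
c(o) = 32 (c(o) = -4*(-8) = 32)
c(-394)*(-3) = 32*(-3) = -96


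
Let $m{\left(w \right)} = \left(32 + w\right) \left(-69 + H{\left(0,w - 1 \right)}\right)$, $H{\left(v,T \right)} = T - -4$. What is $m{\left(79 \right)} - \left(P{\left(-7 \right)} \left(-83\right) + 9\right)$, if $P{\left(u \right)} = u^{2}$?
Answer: $5501$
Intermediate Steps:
$H{\left(v,T \right)} = 4 + T$ ($H{\left(v,T \right)} = T + 4 = 4 + T$)
$m{\left(w \right)} = \left(-66 + w\right) \left(32 + w\right)$ ($m{\left(w \right)} = \left(32 + w\right) \left(-69 + \left(4 + \left(w - 1\right)\right)\right) = \left(32 + w\right) \left(-69 + \left(4 + \left(-1 + w\right)\right)\right) = \left(32 + w\right) \left(-69 + \left(3 + w\right)\right) = \left(32 + w\right) \left(-66 + w\right) = \left(-66 + w\right) \left(32 + w\right)$)
$m{\left(79 \right)} - \left(P{\left(-7 \right)} \left(-83\right) + 9\right) = \left(-2112 + 79^{2} - 2686\right) - \left(\left(-7\right)^{2} \left(-83\right) + 9\right) = \left(-2112 + 6241 - 2686\right) - \left(49 \left(-83\right) + 9\right) = 1443 - \left(-4067 + 9\right) = 1443 - -4058 = 1443 + 4058 = 5501$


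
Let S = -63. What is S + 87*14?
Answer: 1155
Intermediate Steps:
S + 87*14 = -63 + 87*14 = -63 + 1218 = 1155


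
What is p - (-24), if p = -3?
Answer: 21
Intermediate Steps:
p - (-24) = -3 - (-24) = -3 - 12*(-2) = -3 + 24 = 21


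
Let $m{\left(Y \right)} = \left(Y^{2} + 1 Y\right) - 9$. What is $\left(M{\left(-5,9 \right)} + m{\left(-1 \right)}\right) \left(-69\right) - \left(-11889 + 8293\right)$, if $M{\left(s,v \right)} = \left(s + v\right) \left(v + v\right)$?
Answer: $-751$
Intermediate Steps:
$M{\left(s,v \right)} = 2 v \left(s + v\right)$ ($M{\left(s,v \right)} = \left(s + v\right) 2 v = 2 v \left(s + v\right)$)
$m{\left(Y \right)} = -9 + Y + Y^{2}$ ($m{\left(Y \right)} = \left(Y^{2} + Y\right) - 9 = \left(Y + Y^{2}\right) - 9 = -9 + Y + Y^{2}$)
$\left(M{\left(-5,9 \right)} + m{\left(-1 \right)}\right) \left(-69\right) - \left(-11889 + 8293\right) = \left(2 \cdot 9 \left(-5 + 9\right) - \left(10 - 1\right)\right) \left(-69\right) - \left(-11889 + 8293\right) = \left(2 \cdot 9 \cdot 4 - 9\right) \left(-69\right) - -3596 = \left(72 - 9\right) \left(-69\right) + 3596 = 63 \left(-69\right) + 3596 = -4347 + 3596 = -751$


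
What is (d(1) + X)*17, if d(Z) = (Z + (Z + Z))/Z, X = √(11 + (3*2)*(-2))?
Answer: 51 + 17*I ≈ 51.0 + 17.0*I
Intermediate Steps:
X = I (X = √(11 + 6*(-2)) = √(11 - 12) = √(-1) = I ≈ 1.0*I)
d(Z) = 3 (d(Z) = (Z + 2*Z)/Z = (3*Z)/Z = 3)
(d(1) + X)*17 = (3 + I)*17 = 51 + 17*I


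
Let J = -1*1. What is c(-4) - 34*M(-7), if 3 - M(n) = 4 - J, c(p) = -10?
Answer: 58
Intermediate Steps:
J = -1
M(n) = -2 (M(n) = 3 - (4 - 1*(-1)) = 3 - (4 + 1) = 3 - 1*5 = 3 - 5 = -2)
c(-4) - 34*M(-7) = -10 - 34*(-2) = -10 + 68 = 58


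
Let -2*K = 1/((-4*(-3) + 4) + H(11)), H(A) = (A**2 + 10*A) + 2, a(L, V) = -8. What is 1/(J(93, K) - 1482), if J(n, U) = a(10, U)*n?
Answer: -1/2226 ≈ -0.00044924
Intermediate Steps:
H(A) = 2 + A**2 + 10*A
K = -1/498 (K = -1/(2*((-4*(-3) + 4) + (2 + 11**2 + 10*11))) = -1/(2*((12 + 4) + (2 + 121 + 110))) = -1/(2*(16 + 233)) = -1/2/249 = -1/2*1/249 = -1/498 ≈ -0.0020080)
J(n, U) = -8*n
1/(J(93, K) - 1482) = 1/(-8*93 - 1482) = 1/(-744 - 1482) = 1/(-2226) = -1/2226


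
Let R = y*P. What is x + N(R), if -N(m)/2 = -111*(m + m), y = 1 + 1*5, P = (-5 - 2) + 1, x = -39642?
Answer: -55626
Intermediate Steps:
P = -6 (P = -7 + 1 = -6)
y = 6 (y = 1 + 5 = 6)
R = -36 (R = 6*(-6) = -36)
N(m) = 444*m (N(m) = -(-222)*(m + m) = -(-222)*2*m = -(-444)*m = 444*m)
x + N(R) = -39642 + 444*(-36) = -39642 - 15984 = -55626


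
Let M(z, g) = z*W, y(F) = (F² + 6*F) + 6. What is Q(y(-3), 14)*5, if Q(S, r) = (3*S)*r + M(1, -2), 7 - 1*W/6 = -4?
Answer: -300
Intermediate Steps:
W = 66 (W = 42 - 6*(-4) = 42 + 24 = 66)
y(F) = 6 + F² + 6*F
M(z, g) = 66*z (M(z, g) = z*66 = 66*z)
Q(S, r) = 66 + 3*S*r (Q(S, r) = (3*S)*r + 66*1 = 3*S*r + 66 = 66 + 3*S*r)
Q(y(-3), 14)*5 = (66 + 3*(6 + (-3)² + 6*(-3))*14)*5 = (66 + 3*(6 + 9 - 18)*14)*5 = (66 + 3*(-3)*14)*5 = (66 - 126)*5 = -60*5 = -300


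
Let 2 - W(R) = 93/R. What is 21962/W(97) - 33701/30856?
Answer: 65729564983/3116456 ≈ 21091.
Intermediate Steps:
W(R) = 2 - 93/R
21962/W(97) - 33701/30856 = 21962/(2 - 93/97) - 33701/30856 = 21962/(101/97) - 33701/30856 = 21962*(97/101) - 33701/30856 = 2130314/101 - 33701/30856 = 65729564983/3116456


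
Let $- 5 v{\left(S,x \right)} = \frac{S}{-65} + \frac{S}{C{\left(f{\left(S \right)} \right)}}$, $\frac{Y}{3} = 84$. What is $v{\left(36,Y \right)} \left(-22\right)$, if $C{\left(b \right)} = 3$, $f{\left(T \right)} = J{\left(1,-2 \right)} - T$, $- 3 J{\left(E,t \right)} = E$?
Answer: $\frac{16368}{325} \approx 50.363$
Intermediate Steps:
$J{\left(E,t \right)} = - \frac{E}{3}$
$f{\left(T \right)} = - \frac{1}{3} - T$ ($f{\left(T \right)} = \left(- \frac{1}{3}\right) 1 - T = - \frac{1}{3} - T$)
$Y = 252$ ($Y = 3 \cdot 84 = 252$)
$v{\left(S,x \right)} = - \frac{62 S}{975}$ ($v{\left(S,x \right)} = - \frac{\frac{S}{-65} + \frac{S}{3}}{5} = - \frac{S \left(- \frac{1}{65}\right) + S \frac{1}{3}}{5} = - \frac{- \frac{S}{65} + \frac{S}{3}}{5} = - \frac{\frac{62}{195} S}{5} = - \frac{62 S}{975}$)
$v{\left(36,Y \right)} \left(-22\right) = \left(- \frac{62}{975}\right) 36 \left(-22\right) = \left(- \frac{744}{325}\right) \left(-22\right) = \frac{16368}{325}$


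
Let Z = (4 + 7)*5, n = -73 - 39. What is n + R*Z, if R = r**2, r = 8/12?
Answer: -788/9 ≈ -87.556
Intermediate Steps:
n = -112
Z = 55 (Z = 11*5 = 55)
r = 2/3 (r = 8*(1/12) = 2/3 ≈ 0.66667)
R = 4/9 (R = (2/3)**2 = 4/9 ≈ 0.44444)
n + R*Z = -112 + (4/9)*55 = -112 + 220/9 = -788/9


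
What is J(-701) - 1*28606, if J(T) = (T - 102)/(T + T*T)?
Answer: -14036965003/490700 ≈ -28606.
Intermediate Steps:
J(T) = (-102 + T)/(T + T²)
J(-701) - 1*28606 = (-102 - 701)/((-701)*(1 - 701)) - 1*28606 = -1/701*(-803)/(-700) - 28606 = -1/701*(-1/700)*(-803) - 28606 = -803/490700 - 28606 = -14036965003/490700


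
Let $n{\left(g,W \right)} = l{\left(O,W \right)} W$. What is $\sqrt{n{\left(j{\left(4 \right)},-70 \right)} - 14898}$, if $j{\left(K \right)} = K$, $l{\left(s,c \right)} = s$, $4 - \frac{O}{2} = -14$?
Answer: $i \sqrt{17418} \approx 131.98 i$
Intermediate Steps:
$O = 36$ ($O = 8 - -28 = 8 + 28 = 36$)
$n{\left(g,W \right)} = 36 W$
$\sqrt{n{\left(j{\left(4 \right)},-70 \right)} - 14898} = \sqrt{36 \left(-70\right) - 14898} = \sqrt{-2520 - 14898} = \sqrt{-17418} = i \sqrt{17418}$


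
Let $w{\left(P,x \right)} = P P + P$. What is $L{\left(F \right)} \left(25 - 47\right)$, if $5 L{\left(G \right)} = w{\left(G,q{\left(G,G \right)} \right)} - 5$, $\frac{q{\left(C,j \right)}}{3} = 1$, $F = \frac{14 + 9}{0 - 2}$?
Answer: $- \frac{5093}{10} \approx -509.3$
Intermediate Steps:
$F = - \frac{23}{2}$ ($F = \frac{23}{-2} = 23 \left(- \frac{1}{2}\right) = - \frac{23}{2} \approx -11.5$)
$q{\left(C,j \right)} = 3$ ($q{\left(C,j \right)} = 3 \cdot 1 = 3$)
$w{\left(P,x \right)} = P + P^{2}$ ($w{\left(P,x \right)} = P^{2} + P = P + P^{2}$)
$L{\left(G \right)} = -1 + \frac{G \left(1 + G\right)}{5}$ ($L{\left(G \right)} = \frac{G \left(1 + G\right) - 5}{5} = \frac{-5 + G \left(1 + G\right)}{5} = -1 + \frac{G \left(1 + G\right)}{5}$)
$L{\left(F \right)} \left(25 - 47\right) = \left(-1 + \frac{1}{5} \left(- \frac{23}{2}\right) \left(1 - \frac{23}{2}\right)\right) \left(25 - 47\right) = \left(-1 + \frac{1}{5} \left(- \frac{23}{2}\right) \left(- \frac{21}{2}\right)\right) \left(-22\right) = \left(-1 + \frac{483}{20}\right) \left(-22\right) = \frac{463}{20} \left(-22\right) = - \frac{5093}{10}$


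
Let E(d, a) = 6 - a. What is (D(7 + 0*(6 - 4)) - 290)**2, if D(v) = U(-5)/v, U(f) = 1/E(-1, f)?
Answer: 498584241/5929 ≈ 84093.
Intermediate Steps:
U(f) = 1/(6 - f)
D(v) = 1/(11*v) (D(v) = (-1/(-6 - 5))/v = (-1/(-11))/v = (-1*(-1/11))/v = 1/(11*v))
(D(7 + 0*(6 - 4)) - 290)**2 = (1/(11*(7 + 0*(6 - 4))) - 290)**2 = (1/(11*(7 + 0*2)) - 290)**2 = (1/(11*(7 + 0)) - 290)**2 = ((1/11)/7 - 290)**2 = ((1/11)*(1/7) - 290)**2 = (1/77 - 290)**2 = (-22329/77)**2 = 498584241/5929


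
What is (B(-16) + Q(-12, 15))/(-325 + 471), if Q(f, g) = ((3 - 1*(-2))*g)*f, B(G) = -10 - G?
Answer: -447/73 ≈ -6.1233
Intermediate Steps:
Q(f, g) = 5*f*g (Q(f, g) = ((3 + 2)*g)*f = (5*g)*f = 5*f*g)
(B(-16) + Q(-12, 15))/(-325 + 471) = ((-10 - 1*(-16)) + 5*(-12)*15)/(-325 + 471) = ((-10 + 16) - 900)/146 = (6 - 900)*(1/146) = -894*1/146 = -447/73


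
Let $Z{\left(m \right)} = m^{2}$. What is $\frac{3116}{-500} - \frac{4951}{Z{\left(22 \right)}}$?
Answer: $- \frac{995911}{60500} \approx -16.461$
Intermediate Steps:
$\frac{3116}{-500} - \frac{4951}{Z{\left(22 \right)}} = \frac{3116}{-500} - \frac{4951}{22^{2}} = 3116 \left(- \frac{1}{500}\right) - \frac{4951}{484} = - \frac{779}{125} - \frac{4951}{484} = - \frac{995911}{60500}$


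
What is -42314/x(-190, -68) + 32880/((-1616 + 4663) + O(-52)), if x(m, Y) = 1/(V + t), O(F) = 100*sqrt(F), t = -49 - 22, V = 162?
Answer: 2*(-385057400*sqrt(13) + 5866333049*I)/(-3047*I + 200*sqrt(13)) ≈ -3.8506e+6 - 2.4185*I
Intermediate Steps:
t = -71
x(m, Y) = 1/91 (x(m, Y) = 1/(162 - 71) = 1/91)
-42314/x(-190, -68) + 32880/((-1616 + 4663) + O(-52)) = -42314/1/91 + 32880/((-1616 + 4663) + 100*sqrt(-52)) = -42314*91 + 32880/(3047 + 100*(2*I*sqrt(13))) = -3850574 + 32880/(3047 + 200*I*sqrt(13))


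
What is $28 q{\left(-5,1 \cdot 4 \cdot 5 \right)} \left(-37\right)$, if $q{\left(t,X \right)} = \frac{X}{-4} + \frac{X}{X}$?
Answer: $4144$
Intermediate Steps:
$q{\left(t,X \right)} = 1 - \frac{X}{4}$ ($q{\left(t,X \right)} = X \left(- \frac{1}{4}\right) + 1 = - \frac{X}{4} + 1 = 1 - \frac{X}{4}$)
$28 q{\left(-5,1 \cdot 4 \cdot 5 \right)} \left(-37\right) = 28 \left(1 - \frac{1 \cdot 4 \cdot 5}{4}\right) \left(-37\right) = 28 \left(1 - \frac{4 \cdot 5}{4}\right) \left(-37\right) = 28 \left(1 - 5\right) \left(-37\right) = 28 \left(-4\right) \left(-37\right) = \left(-112\right) \left(-37\right) = 4144$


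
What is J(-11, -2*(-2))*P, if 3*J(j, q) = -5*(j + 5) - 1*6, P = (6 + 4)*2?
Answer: 160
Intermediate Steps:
P = 20 (P = 10*2 = 20)
J(j, q) = -31/3 - 5*j/3 (J(j, q) = (-5*(j + 5) - 1*6)/3 = (-5*(5 + j) - 6)/3 = ((-25 - 5*j) - 6)/3 = (-31 - 5*j)/3 = -31/3 - 5*j/3)
J(-11, -2*(-2))*P = (-31/3 - 5/3*(-11))*20 = (-31/3 + 55/3)*20 = 8*20 = 160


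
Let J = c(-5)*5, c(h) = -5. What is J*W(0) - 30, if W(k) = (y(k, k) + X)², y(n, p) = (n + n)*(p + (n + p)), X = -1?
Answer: -55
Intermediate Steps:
y(n, p) = 2*n*(n + 2*p) (y(n, p) = (2*n)*(n + 2*p) = 2*n*(n + 2*p))
W(k) = (-1 + 6*k²)² (W(k) = (2*k*(k + 2*k) - 1)² = (2*k*(3*k) - 1)² = (6*k² - 1)² = (-1 + 6*k²)²)
J = -25 (J = -5*5 = -25)
J*W(0) - 30 = -25*(-1 + 6*0²)² - 30 = -25*(-1 + 6*0)² - 30 = -25*(-1 + 0)² - 30 = -25*(-1)² - 30 = -25*1 - 30 = -25 - 30 = -55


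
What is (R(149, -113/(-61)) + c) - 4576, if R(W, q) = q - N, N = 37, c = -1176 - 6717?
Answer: -762753/61 ≈ -12504.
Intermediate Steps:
c = -7893
R(W, q) = -37 + q (R(W, q) = q - 1*37 = q - 37 = -37 + q)
(R(149, -113/(-61)) + c) - 4576 = ((-37 - 113/(-61)) - 7893) - 4576 = ((-37 - 113*(-1/61)) - 7893) - 4576 = ((-37 + 113/61) - 7893) - 4576 = (-2144/61 - 7893) - 4576 = -483617/61 - 4576 = -762753/61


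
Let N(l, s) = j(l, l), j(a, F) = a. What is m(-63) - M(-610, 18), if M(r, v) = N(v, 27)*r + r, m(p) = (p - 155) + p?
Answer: 11309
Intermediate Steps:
N(l, s) = l
m(p) = -155 + 2*p (m(p) = (-155 + p) + p = -155 + 2*p)
M(r, v) = r + r*v (M(r, v) = v*r + r = r*v + r = r + r*v)
m(-63) - M(-610, 18) = (-155 + 2*(-63)) - (-610)*(1 + 18) = (-155 - 126) - (-610)*19 = -281 - 1*(-11590) = -281 + 11590 = 11309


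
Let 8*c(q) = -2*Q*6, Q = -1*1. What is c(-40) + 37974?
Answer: 75951/2 ≈ 37976.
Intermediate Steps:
Q = -1
c(q) = 3/2 (c(q) = (-2*(-1)*6)/8 = (2*6)/8 = (1/8)*12 = 3/2)
c(-40) + 37974 = 3/2 + 37974 = 75951/2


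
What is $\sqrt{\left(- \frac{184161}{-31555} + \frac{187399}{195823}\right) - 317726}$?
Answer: $\frac{i \sqrt{12131297075443716160371130}}{6179194765} \approx 563.67 i$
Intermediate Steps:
$\sqrt{\left(- \frac{184161}{-31555} + \frac{187399}{195823}\right) - 317726} = \sqrt{\left(\left(-184161\right) \left(- \frac{1}{31555}\right) + 187399 \cdot \frac{1}{195823}\right) - 317726} = \sqrt{\left(\frac{184161}{31555} + \frac{187399}{195823}\right) - 317726} = \sqrt{\frac{41976334948}{6179194765} - 317726} = \sqrt{- \frac{1963248859569442}{6179194765}} = \frac{i \sqrt{12131297075443716160371130}}{6179194765}$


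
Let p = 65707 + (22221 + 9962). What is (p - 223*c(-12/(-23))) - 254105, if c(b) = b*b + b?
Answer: -82731395/529 ≈ -1.5639e+5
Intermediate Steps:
c(b) = b + b² (c(b) = b² + b = b + b²)
p = 97890 (p = 65707 + 32183 = 97890)
(p - 223*c(-12/(-23))) - 254105 = (97890 - 223*(-12/(-23))*(1 - 12/(-23))) - 254105 = (97890 - 223*(-12*(-1/23))*(1 - 12*(-1/23))) - 254105 = (97890 - 2676*(1 + 12/23)/23) - 254105 = (97890 - 2676*35/(23*23)) - 254105 = (97890 - 223*420/529) - 254105 = (97890 - 93660/529) - 254105 = 51690150/529 - 254105 = -82731395/529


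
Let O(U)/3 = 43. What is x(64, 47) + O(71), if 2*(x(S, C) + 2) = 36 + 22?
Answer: 156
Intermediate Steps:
x(S, C) = 27 (x(S, C) = -2 + (36 + 22)/2 = -2 + (½)*58 = -2 + 29 = 27)
O(U) = 129 (O(U) = 3*43 = 129)
x(64, 47) + O(71) = 27 + 129 = 156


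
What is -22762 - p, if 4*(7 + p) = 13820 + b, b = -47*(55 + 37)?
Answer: -25129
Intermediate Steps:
b = -4324 (b = -47*92 = -4324)
p = 2367 (p = -7 + (13820 - 4324)/4 = -7 + (¼)*9496 = -7 + 2374 = 2367)
-22762 - p = -22762 - 1*2367 = -22762 - 2367 = -25129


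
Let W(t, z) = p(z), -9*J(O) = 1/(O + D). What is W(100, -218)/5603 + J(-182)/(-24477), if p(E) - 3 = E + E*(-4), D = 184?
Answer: 289470605/2468603358 ≈ 0.11726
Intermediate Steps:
p(E) = 3 - 3*E (p(E) = 3 + (E + E*(-4)) = 3 + (E - 4*E) = 3 - 3*E)
J(O) = -1/(9*(184 + O)) (J(O) = -1/(9*(O + 184)) = -1/(9*(184 + O)))
W(t, z) = 3 - 3*z
W(100, -218)/5603 + J(-182)/(-24477) = (3 - 3*(-218))/5603 - 1/(1656 + 9*(-182))/(-24477) = (3 + 654)*(1/5603) - 1/(1656 - 1638)*(-1/24477) = 657*(1/5603) - 1/18*(-1/24477) = 657/5603 - 1*1/18*(-1/24477) = 657/5603 - 1/18*(-1/24477) = 657/5603 + 1/440586 = 289470605/2468603358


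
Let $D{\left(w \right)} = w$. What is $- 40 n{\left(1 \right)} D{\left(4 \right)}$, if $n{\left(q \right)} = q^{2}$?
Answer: $-160$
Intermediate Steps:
$- 40 n{\left(1 \right)} D{\left(4 \right)} = - 40 \cdot 1^{2} \cdot 4 = \left(-40\right) 1 \cdot 4 = \left(-40\right) 4 = -160$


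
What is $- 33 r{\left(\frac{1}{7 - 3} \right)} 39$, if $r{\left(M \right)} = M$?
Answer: $- \frac{1287}{4} \approx -321.75$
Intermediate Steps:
$- 33 r{\left(\frac{1}{7 - 3} \right)} 39 = - \frac{33}{7 - 3} \cdot 39 = - \frac{33}{4} \cdot 39 = \left(-33\right) \frac{1}{4} \cdot 39 = \left(- \frac{33}{4}\right) 39 = - \frac{1287}{4}$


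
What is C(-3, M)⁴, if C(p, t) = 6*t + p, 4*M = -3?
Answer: 50625/16 ≈ 3164.1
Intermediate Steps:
M = -¾ (M = (¼)*(-3) = -¾ ≈ -0.75000)
C(p, t) = p + 6*t
C(-3, M)⁴ = (-3 + 6*(-¾))⁴ = (-3 - 9/2)⁴ = (-15/2)⁴ = 50625/16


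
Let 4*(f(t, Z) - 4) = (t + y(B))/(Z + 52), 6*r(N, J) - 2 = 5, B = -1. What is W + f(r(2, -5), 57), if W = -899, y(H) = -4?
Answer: -2341337/2616 ≈ -895.01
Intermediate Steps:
r(N, J) = 7/6 (r(N, J) = ⅓ + (⅙)*5 = ⅓ + ⅚ = 7/6)
f(t, Z) = 4 + (-4 + t)/(4*(52 + Z)) (f(t, Z) = 4 + ((t - 4)/(Z + 52))/4 = 4 + ((-4 + t)/(52 + Z))/4 = 4 + (-4 + t)/(4*(52 + Z)))
W + f(r(2, -5), 57) = -899 + (828 + 7/6 + 16*57)/(4*(52 + 57)) = -899 + (¼)*(828 + 7/6 + 912)/109 = -899 + (¼)*(1/109)*(10447/6) = -899 + 10447/2616 = -2341337/2616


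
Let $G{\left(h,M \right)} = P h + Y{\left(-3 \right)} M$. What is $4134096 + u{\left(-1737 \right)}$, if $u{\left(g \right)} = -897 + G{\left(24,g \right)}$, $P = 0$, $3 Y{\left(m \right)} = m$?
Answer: $4134936$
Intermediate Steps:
$Y{\left(m \right)} = \frac{m}{3}$
$G{\left(h,M \right)} = - M$ ($G{\left(h,M \right)} = 0 h + \frac{1}{3} \left(-3\right) M = 0 - M = - M$)
$u{\left(g \right)} = -897 - g$
$4134096 + u{\left(-1737 \right)} = 4134096 - -840 = 4134096 + \left(-897 + 1737\right) = 4134096 + 840 = 4134936$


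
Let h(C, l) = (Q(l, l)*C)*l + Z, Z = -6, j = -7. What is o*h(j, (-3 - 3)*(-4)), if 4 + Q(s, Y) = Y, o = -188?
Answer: 632808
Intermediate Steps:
Q(s, Y) = -4 + Y
h(C, l) = -6 + C*l*(-4 + l) (h(C, l) = ((-4 + l)*C)*l - 6 = (C*(-4 + l))*l - 6 = C*l*(-4 + l) - 6 = -6 + C*l*(-4 + l))
o*h(j, (-3 - 3)*(-4)) = -188*(-6 - 7*(-3 - 3)*(-4)*(-4 + (-3 - 3)*(-4))) = -188*(-6 - 7*(-6*(-4))*(-4 - 6*(-4))) = -188*(-6 - 7*24*(-4 + 24)) = -188*(-6 - 7*24*20) = -188*(-6 - 3360) = -188*(-3366) = 632808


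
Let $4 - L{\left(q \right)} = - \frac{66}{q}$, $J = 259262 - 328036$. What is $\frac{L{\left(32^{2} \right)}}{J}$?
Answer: $- \frac{2081}{35212288} \approx -5.9099 \cdot 10^{-5}$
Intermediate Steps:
$J = -68774$
$L{\left(q \right)} = 4 + \frac{66}{q}$ ($L{\left(q \right)} = 4 - - \frac{66}{q} = 4 + \frac{66}{q}$)
$\frac{L{\left(32^{2} \right)}}{J} = \frac{4 + \frac{66}{32^{2}}}{-68774} = \left(4 + \frac{66}{1024}\right) \left(- \frac{1}{68774}\right) = \left(4 + 66 \cdot \frac{1}{1024}\right) \left(- \frac{1}{68774}\right) = \left(4 + \frac{33}{512}\right) \left(- \frac{1}{68774}\right) = \frac{2081}{512} \left(- \frac{1}{68774}\right) = - \frac{2081}{35212288}$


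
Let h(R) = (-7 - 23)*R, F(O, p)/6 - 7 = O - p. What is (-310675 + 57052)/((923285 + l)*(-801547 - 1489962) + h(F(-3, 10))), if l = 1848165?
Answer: 253623/6350802616970 ≈ 3.9936e-8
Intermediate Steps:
F(O, p) = 42 - 6*p + 6*O (F(O, p) = 42 + 6*(O - p) = 42 + (-6*p + 6*O) = 42 - 6*p + 6*O)
h(R) = -30*R
(-310675 + 57052)/((923285 + l)*(-801547 - 1489962) + h(F(-3, 10))) = (-310675 + 57052)/((923285 + 1848165)*(-801547 - 1489962) - 30*(42 - 6*10 + 6*(-3))) = -253623/(2771450*(-2291509) - 30*(42 - 60 - 18)) = -253623/(-6350802618050 - 30*(-36)) = -253623/(-6350802618050 + 1080) = -253623/(-6350802616970) = -253623*(-1/6350802616970) = 253623/6350802616970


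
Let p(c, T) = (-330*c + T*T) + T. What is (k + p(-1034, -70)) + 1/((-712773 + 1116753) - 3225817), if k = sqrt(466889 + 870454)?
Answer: 976496693849/2821837 + sqrt(1337343) ≈ 3.4721e+5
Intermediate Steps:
p(c, T) = T + T**2 - 330*c (p(c, T) = (-330*c + T**2) + T = (T**2 - 330*c) + T = T + T**2 - 330*c)
k = sqrt(1337343) ≈ 1156.4
(k + p(-1034, -70)) + 1/((-712773 + 1116753) - 3225817) = (sqrt(1337343) + (-70 + (-70)**2 - 330*(-1034))) + 1/((-712773 + 1116753) - 3225817) = (sqrt(1337343) + (-70 + 4900 + 341220)) + 1/(403980 - 3225817) = (sqrt(1337343) + 346050) + 1/(-2821837) = (346050 + sqrt(1337343)) - 1/2821837 = 976496693849/2821837 + sqrt(1337343)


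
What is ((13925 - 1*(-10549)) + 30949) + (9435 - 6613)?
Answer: 58245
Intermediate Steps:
((13925 - 1*(-10549)) + 30949) + (9435 - 6613) = ((13925 + 10549) + 30949) + 2822 = (24474 + 30949) + 2822 = 55423 + 2822 = 58245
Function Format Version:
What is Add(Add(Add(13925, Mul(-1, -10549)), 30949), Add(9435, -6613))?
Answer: 58245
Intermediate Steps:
Add(Add(Add(13925, Mul(-1, -10549)), 30949), Add(9435, -6613)) = Add(Add(Add(13925, 10549), 30949), 2822) = Add(Add(24474, 30949), 2822) = Add(55423, 2822) = 58245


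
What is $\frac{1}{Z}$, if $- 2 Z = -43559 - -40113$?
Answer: $\frac{1}{1723} \approx 0.00058038$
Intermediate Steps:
$Z = 1723$ ($Z = - \frac{-43559 - -40113}{2} = - \frac{-43559 + 40113}{2} = \left(- \frac{1}{2}\right) \left(-3446\right) = 1723$)
$\frac{1}{Z} = \frac{1}{1723}$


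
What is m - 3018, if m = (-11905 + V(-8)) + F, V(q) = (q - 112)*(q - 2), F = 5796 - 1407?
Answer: -9334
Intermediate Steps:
F = 4389
V(q) = (-112 + q)*(-2 + q)
m = -6316 (m = (-11905 + (224 + (-8)² - 114*(-8))) + 4389 = (-11905 + (224 + 64 + 912)) + 4389 = (-11905 + 1200) + 4389 = -10705 + 4389 = -6316)
m - 3018 = -6316 - 3018 = -9334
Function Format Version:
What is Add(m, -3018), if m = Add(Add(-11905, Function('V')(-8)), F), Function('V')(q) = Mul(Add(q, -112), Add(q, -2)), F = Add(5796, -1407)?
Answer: -9334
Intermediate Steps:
F = 4389
Function('V')(q) = Mul(Add(-112, q), Add(-2, q))
m = -6316 (m = Add(Add(-11905, Add(224, Pow(-8, 2), Mul(-114, -8))), 4389) = Add(Add(-11905, Add(224, 64, 912)), 4389) = Add(Add(-11905, 1200), 4389) = Add(-10705, 4389) = -6316)
Add(m, -3018) = Add(-6316, -3018) = -9334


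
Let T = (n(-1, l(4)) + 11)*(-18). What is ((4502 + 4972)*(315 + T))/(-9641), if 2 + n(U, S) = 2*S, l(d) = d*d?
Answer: 4007502/9641 ≈ 415.67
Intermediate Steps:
l(d) = d²
n(U, S) = -2 + 2*S
T = -738 (T = ((-2 + 2*4²) + 11)*(-18) = ((-2 + 2*16) + 11)*(-18) = ((-2 + 32) + 11)*(-18) = (30 + 11)*(-18) = 41*(-18) = -738)
((4502 + 4972)*(315 + T))/(-9641) = ((4502 + 4972)*(315 - 738))/(-9641) = (9474*(-423))*(-1/9641) = -4007502*(-1/9641) = 4007502/9641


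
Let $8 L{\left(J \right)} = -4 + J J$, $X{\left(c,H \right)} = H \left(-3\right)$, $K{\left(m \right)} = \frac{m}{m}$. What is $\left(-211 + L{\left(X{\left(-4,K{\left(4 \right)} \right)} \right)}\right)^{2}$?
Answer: $\frac{2832489}{64} \approx 44258.0$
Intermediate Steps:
$K{\left(m \right)} = 1$
$X{\left(c,H \right)} = - 3 H$
$L{\left(J \right)} = - \frac{1}{2} + \frac{J^{2}}{8}$ ($L{\left(J \right)} = \frac{-4 + J J}{8} = \frac{-4 + J^{2}}{8} = - \frac{1}{2} + \frac{J^{2}}{8}$)
$\left(-211 + L{\left(X{\left(-4,K{\left(4 \right)} \right)} \right)}\right)^{2} = \left(-211 - \left(\frac{1}{2} - \frac{\left(\left(-3\right) 1\right)^{2}}{8}\right)\right)^{2} = \left(-211 - \left(\frac{1}{2} - \frac{\left(-3\right)^{2}}{8}\right)\right)^{2} = \left(-211 + \left(- \frac{1}{2} + \frac{1}{8} \cdot 9\right)\right)^{2} = \left(-211 + \left(- \frac{1}{2} + \frac{9}{8}\right)\right)^{2} = \left(-211 + \frac{5}{8}\right)^{2} = \left(- \frac{1683}{8}\right)^{2} = \frac{2832489}{64}$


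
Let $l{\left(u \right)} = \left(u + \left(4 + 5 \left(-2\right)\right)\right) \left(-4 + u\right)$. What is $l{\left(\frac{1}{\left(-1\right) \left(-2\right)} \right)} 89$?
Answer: $\frac{6853}{4} \approx 1713.3$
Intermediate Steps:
$l{\left(u \right)} = \left(-6 + u\right) \left(-4 + u\right)$ ($l{\left(u \right)} = \left(u + \left(4 - 10\right)\right) \left(-4 + u\right) = \left(u - 6\right) \left(-4 + u\right) = \left(-6 + u\right) \left(-4 + u\right)$)
$l{\left(\frac{1}{\left(-1\right) \left(-2\right)} \right)} 89 = \left(24 + \left(\frac{1}{\left(-1\right) \left(-2\right)}\right)^{2} - \frac{10}{\left(-1\right) \left(-2\right)}\right) 89 = \left(24 + \left(\frac{1}{2}\right)^{2} - \frac{10}{2}\right) 89 = \left(24 + \left(\frac{1}{2}\right)^{2} - 5\right) 89 = \left(24 + \frac{1}{4} - 5\right) 89 = \frac{77}{4} \cdot 89 = \frac{6853}{4}$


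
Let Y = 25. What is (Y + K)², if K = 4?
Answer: 841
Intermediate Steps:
(Y + K)² = (25 + 4)² = 29² = 841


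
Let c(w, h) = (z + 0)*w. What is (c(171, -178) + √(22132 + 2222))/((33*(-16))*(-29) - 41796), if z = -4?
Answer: 57/2207 - √2706/8828 ≈ 0.019934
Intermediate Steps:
c(w, h) = -4*w (c(w, h) = (-4 + 0)*w = -4*w)
(c(171, -178) + √(22132 + 2222))/((33*(-16))*(-29) - 41796) = (-4*171 + √(22132 + 2222))/((33*(-16))*(-29) - 41796) = (-684 + √24354)/(-528*(-29) - 41796) = (-684 + 3*√2706)/(15312 - 41796) = (-684 + 3*√2706)/(-26484) = (-684 + 3*√2706)*(-1/26484) = 57/2207 - √2706/8828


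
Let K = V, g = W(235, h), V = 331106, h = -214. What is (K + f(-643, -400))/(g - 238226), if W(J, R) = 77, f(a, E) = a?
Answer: -330463/238149 ≈ -1.3876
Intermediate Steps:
g = 77
K = 331106
(K + f(-643, -400))/(g - 238226) = (331106 - 643)/(77 - 238226) = 330463/(-238149) = 330463*(-1/238149) = -330463/238149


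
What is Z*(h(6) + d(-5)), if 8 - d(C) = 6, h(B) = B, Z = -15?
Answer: -120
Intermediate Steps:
d(C) = 2 (d(C) = 8 - 1*6 = 8 - 6 = 2)
Z*(h(6) + d(-5)) = -15*(6 + 2) = -15*8 = -120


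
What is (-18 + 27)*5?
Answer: 45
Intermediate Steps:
(-18 + 27)*5 = 9*5 = 45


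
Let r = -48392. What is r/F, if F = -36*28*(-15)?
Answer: -6049/1890 ≈ -3.2005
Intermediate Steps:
F = 15120 (F = -1008*(-15) = 15120)
r/F = -48392/15120 = -48392*1/15120 = -6049/1890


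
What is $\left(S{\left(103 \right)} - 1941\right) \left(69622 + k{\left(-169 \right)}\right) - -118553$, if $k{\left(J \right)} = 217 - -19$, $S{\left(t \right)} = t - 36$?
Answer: $-130795339$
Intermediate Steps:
$S{\left(t \right)} = -36 + t$ ($S{\left(t \right)} = t - 36 = -36 + t$)
$k{\left(J \right)} = 236$ ($k{\left(J \right)} = 217 + 19 = 236$)
$\left(S{\left(103 \right)} - 1941\right) \left(69622 + k{\left(-169 \right)}\right) - -118553 = \left(\left(-36 + 103\right) - 1941\right) \left(69622 + 236\right) - -118553 = \left(67 - 1941\right) 69858 + 118553 = \left(-1874\right) 69858 + 118553 = -130913892 + 118553 = -130795339$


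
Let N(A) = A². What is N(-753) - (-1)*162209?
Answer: 729218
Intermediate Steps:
N(-753) - (-1)*162209 = (-753)² - (-1)*162209 = 567009 - 1*(-162209) = 567009 + 162209 = 729218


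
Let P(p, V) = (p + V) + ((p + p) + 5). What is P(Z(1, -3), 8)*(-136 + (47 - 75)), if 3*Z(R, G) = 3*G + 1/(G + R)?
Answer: -574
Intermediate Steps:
Z(R, G) = G + 1/(3*(G + R)) (Z(R, G) = (3*G + 1/(G + R))/3 = (1/(G + R) + 3*G)/3 = G + 1/(3*(G + R)))
P(p, V) = 5 + V + 3*p (P(p, V) = (V + p) + (2*p + 5) = (V + p) + (5 + 2*p) = 5 + V + 3*p)
P(Z(1, -3), 8)*(-136 + (47 - 75)) = (5 + 8 + 3*((⅓ + (-3)² - 3*1)/(-3 + 1)))*(-136 + (47 - 75)) = (5 + 8 + 3*((⅓ + 9 - 3)/(-2)))*(-136 - 28) = (5 + 8 + 3*(-½*19/3))*(-164) = (5 + 8 + 3*(-19/6))*(-164) = (5 + 8 - 19/2)*(-164) = (7/2)*(-164) = -574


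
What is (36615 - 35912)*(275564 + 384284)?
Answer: 463873144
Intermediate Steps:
(36615 - 35912)*(275564 + 384284) = 703*659848 = 463873144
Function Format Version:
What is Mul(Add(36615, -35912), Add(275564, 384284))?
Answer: 463873144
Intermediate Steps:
Mul(Add(36615, -35912), Add(275564, 384284)) = Mul(703, 659848) = 463873144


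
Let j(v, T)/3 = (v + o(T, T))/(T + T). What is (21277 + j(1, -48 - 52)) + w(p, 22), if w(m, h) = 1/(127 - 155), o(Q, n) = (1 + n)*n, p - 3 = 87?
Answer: 29579829/1400 ≈ 21128.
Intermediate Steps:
p = 90 (p = 3 + 87 = 90)
o(Q, n) = n*(1 + n)
j(v, T) = 3*(v + T*(1 + T))/(2*T) (j(v, T) = 3*((v + T*(1 + T))/(T + T)) = 3*((v + T*(1 + T))/((2*T))) = 3*((v + T*(1 + T))*(1/(2*T))) = 3*((v + T*(1 + T))/(2*T)) = 3*(v + T*(1 + T))/(2*T))
w(m, h) = -1/28 (w(m, h) = 1/(-28) = -1/28)
(21277 + j(1, -48 - 52)) + w(p, 22) = (21277 + 3*(1 + (-48 - 52)*(1 + (-48 - 52)))/(2*(-48 - 52))) - 1/28 = (21277 + (3/2)*(1 - 100*(1 - 100))/(-100)) - 1/28 = (21277 + (3/2)*(-1/100)*(1 - 100*(-99))) - 1/28 = (21277 + (3/2)*(-1/100)*(1 + 9900)) - 1/28 = (21277 + (3/2)*(-1/100)*9901) - 1/28 = (21277 - 29703/200) - 1/28 = 4225697/200 - 1/28 = 29579829/1400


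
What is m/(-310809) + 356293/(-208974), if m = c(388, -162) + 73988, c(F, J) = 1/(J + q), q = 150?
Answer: -252401243869/129901999932 ≈ -1.9430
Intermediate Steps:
c(F, J) = 1/(150 + J) (c(F, J) = 1/(J + 150) = 1/(150 + J))
m = 887855/12 (m = 1/(150 - 162) + 73988 = 1/(-12) + 73988 = -1/12 + 73988 = 887855/12 ≈ 73988.)
m/(-310809) + 356293/(-208974) = (887855/12)/(-310809) + 356293/(-208974) = (887855/12)*(-1/310809) + 356293*(-1/208974) = -887855/3729708 - 356293/208974 = -252401243869/129901999932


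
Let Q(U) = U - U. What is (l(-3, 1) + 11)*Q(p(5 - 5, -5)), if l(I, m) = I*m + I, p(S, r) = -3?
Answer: 0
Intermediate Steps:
l(I, m) = I + I*m
Q(U) = 0
(l(-3, 1) + 11)*Q(p(5 - 5, -5)) = (-3*(1 + 1) + 11)*0 = (-3*2 + 11)*0 = (-6 + 11)*0 = 5*0 = 0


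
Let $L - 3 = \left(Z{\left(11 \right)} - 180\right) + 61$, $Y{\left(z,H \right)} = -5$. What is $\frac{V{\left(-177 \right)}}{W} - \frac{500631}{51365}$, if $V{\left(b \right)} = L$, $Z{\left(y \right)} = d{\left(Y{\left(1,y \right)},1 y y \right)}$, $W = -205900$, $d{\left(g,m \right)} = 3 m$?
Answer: $- \frac{20618522011}{2115210700} \approx -9.7477$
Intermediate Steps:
$Z{\left(y \right)} = 3 y^{2}$ ($Z{\left(y \right)} = 3 \cdot 1 y y = 3 y y = 3 y^{2}$)
$L = 247$ ($L = 3 + \left(\left(3 \cdot 11^{2} - 180\right) + 61\right) = 3 + \left(\left(3 \cdot 121 - 180\right) + 61\right) = 3 + \left(\left(363 - 180\right) + 61\right) = 3 + \left(183 + 61\right) = 3 + 244 = 247$)
$V{\left(b \right)} = 247$
$\frac{V{\left(-177 \right)}}{W} - \frac{500631}{51365} = \frac{247}{-205900} - \frac{500631}{51365} = 247 \left(- \frac{1}{205900}\right) - \frac{500631}{51365} = - \frac{247}{205900} - \frac{500631}{51365} = - \frac{20618522011}{2115210700}$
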